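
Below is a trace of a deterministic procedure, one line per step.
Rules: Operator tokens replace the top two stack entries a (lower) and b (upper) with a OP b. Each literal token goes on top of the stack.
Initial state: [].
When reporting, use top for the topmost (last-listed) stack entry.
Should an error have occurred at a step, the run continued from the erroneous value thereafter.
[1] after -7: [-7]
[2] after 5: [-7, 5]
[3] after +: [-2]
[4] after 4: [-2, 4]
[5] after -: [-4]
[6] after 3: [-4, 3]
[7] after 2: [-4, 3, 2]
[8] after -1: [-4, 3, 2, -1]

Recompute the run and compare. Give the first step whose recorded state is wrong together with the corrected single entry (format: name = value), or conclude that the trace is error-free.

Step 1: push -7: top = -7 — confirmed correct.
Step 2: push 5: top = 5 — checks out.
Step 3: -7 + 5 = -2 — no discrepancy.
Step 4: push 4: top = 4 — consistent with the trace.
Step 5: -2 - 4 = -6 — a discrepancy with the trace.
First deviation found at step 5; the corrected entry is top = -6.

step 5, top = -6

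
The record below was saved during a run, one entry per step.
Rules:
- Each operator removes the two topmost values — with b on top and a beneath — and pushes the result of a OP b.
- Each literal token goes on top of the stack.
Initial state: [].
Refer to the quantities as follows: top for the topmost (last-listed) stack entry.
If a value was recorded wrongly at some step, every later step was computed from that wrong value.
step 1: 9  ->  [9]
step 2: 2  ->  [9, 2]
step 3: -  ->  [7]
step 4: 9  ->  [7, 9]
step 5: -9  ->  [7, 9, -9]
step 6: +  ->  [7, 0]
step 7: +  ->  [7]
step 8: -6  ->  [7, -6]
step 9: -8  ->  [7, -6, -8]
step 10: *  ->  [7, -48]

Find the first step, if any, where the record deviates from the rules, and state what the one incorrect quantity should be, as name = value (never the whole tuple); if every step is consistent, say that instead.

Step 1: push 9: top = 9 — matches.
Step 2: push 2: top = 2 — confirmed correct.
Step 3: 9 - 2 = 7 — agrees with the record.
Step 4: push 9: top = 9 — no discrepancy.
Step 5: push -9: top = -9 — no discrepancy.
Step 6: 9 + -9 = 0 — confirmed correct.
Step 7: 7 + 0 = 7 — matches.
Step 8: push -6: top = -6 — matches.
Step 9: push -8: top = -8 — exactly as logged.
Step 10: -6 * -8 = 48 — the record disagrees here.
First incorrect step: 10; the correct value is top = 48.

step 10, top = 48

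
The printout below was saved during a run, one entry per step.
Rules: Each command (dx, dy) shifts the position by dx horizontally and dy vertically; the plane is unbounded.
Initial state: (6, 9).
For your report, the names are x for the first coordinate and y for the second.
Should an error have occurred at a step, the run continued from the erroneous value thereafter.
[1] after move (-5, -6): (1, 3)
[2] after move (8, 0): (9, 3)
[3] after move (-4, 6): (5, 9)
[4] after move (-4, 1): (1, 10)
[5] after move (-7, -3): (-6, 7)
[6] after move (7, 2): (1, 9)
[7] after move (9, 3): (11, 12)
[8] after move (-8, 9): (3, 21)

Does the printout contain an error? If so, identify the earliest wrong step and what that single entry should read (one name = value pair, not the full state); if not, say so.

step 7, x = 10

Recomputing the run from the initial state:
step 1: x = 1, y = 3
step 2: x = 9, y = 3
step 3: x = 5, y = 9
step 4: x = 1, y = 10
step 5: x = -6, y = 7
step 6: x = 1, y = 9
step 7: x = 10, y = 12
step 8: x = 2, y = 21
The first disagreement with the printout is at step 7, where the value should be x = 10.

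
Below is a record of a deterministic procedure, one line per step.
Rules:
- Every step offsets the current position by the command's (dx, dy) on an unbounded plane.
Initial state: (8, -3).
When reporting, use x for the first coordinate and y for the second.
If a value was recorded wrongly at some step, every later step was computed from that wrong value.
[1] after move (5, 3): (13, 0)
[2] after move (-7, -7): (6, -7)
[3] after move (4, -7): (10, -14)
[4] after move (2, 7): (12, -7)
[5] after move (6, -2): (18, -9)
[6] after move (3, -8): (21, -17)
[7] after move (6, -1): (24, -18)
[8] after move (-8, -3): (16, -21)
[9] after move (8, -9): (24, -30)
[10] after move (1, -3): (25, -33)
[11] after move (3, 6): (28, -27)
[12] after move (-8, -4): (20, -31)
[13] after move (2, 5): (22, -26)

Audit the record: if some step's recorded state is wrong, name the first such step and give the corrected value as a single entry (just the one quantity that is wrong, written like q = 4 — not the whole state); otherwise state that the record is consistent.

Recomputing the run from the initial state:
step 1: x = 13, y = 0
step 2: x = 6, y = -7
step 3: x = 10, y = -14
step 4: x = 12, y = -7
step 5: x = 18, y = -9
step 6: x = 21, y = -17
step 7: x = 27, y = -18
step 8: x = 19, y = -21
step 9: x = 27, y = -30
step 10: x = 28, y = -33
step 11: x = 31, y = -27
step 12: x = 23, y = -31
step 13: x = 25, y = -26
The first disagreement with the record is at step 7, where the value should be x = 27.

step 7, x = 27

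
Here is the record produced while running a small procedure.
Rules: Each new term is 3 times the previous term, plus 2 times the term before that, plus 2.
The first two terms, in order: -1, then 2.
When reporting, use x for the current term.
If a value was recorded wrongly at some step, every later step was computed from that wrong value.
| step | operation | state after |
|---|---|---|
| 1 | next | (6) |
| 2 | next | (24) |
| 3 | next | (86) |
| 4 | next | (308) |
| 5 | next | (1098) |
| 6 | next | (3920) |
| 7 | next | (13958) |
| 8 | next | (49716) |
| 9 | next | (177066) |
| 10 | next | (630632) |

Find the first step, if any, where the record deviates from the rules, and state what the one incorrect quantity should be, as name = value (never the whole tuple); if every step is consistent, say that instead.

step 6, x = 3912

Step 1: x = 3*(2) + (2)*(-1) + (2) = 6 — no discrepancy.
Step 2: x = 3*(6) + (2)*(2) + (2) = 24 — exactly as logged.
Step 3: x = 3*(24) + (2)*(6) + (2) = 86 — matches.
Step 4: x = 3*(86) + (2)*(24) + (2) = 308 — no discrepancy.
Step 5: x = 3*(308) + (2)*(86) + (2) = 1098 — matches.
Step 6: x = 3*(1098) + (2)*(308) + (2) = 3912 — first mismatch against the record.
First deviation found at step 6; the corrected entry is x = 3912.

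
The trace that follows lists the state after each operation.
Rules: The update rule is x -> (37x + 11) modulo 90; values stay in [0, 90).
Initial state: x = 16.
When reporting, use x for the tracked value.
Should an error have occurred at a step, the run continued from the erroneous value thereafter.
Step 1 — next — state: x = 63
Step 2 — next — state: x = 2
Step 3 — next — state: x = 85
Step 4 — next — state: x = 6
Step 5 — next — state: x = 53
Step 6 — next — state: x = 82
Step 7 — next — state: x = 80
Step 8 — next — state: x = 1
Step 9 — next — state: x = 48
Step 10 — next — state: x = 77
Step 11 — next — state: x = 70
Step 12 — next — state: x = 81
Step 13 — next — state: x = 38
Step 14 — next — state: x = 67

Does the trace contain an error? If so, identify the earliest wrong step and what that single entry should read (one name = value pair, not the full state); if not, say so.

Recomputing the run from the initial state:
step 1: x = 63
step 2: x = 2
step 3: x = 85
step 4: x = 6
step 5: x = 53
step 6: x = 82
step 7: x = 75
step 8: x = 86
step 9: x = 43
step 10: x = 72
step 11: x = 65
step 12: x = 76
step 13: x = 33
step 14: x = 62
The first disagreement with the trace is at step 7, where the value should be x = 75.

step 7, x = 75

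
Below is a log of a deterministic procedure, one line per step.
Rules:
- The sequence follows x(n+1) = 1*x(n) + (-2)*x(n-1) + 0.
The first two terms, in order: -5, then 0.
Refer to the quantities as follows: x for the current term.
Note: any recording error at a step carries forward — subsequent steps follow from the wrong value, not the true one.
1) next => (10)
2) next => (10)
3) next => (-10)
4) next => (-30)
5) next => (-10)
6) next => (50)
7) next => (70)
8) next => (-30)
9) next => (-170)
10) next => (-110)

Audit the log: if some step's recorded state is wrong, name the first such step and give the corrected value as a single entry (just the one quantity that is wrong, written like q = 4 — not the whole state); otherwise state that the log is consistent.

no error

step 1: x = 1*(0) + (-2)*(-5) + (0) = 10 -> in agreement
step 2: x = 1*(10) + (-2)*(0) + (0) = 10 -> in agreement
step 3: x = 1*(10) + (-2)*(10) + (0) = -10 -> checks out
step 4: x = 1*(-10) + (-2)*(10) + (0) = -30 -> verified
step 5: x = 1*(-30) + (-2)*(-10) + (0) = -10 -> in agreement
step 6: x = 1*(-10) + (-2)*(-30) + (0) = 50 -> agrees with the log
step 7: x = 1*(50) + (-2)*(-10) + (0) = 70 -> exactly as logged
step 8: x = 1*(70) + (-2)*(50) + (0) = -30 -> no discrepancy
step 9: x = 1*(-30) + (-2)*(70) + (0) = -170 -> in agreement
step 10: x = 1*(-170) + (-2)*(-30) + (0) = -110 -> confirmed correct
Each recorded entry agrees with the recomputation.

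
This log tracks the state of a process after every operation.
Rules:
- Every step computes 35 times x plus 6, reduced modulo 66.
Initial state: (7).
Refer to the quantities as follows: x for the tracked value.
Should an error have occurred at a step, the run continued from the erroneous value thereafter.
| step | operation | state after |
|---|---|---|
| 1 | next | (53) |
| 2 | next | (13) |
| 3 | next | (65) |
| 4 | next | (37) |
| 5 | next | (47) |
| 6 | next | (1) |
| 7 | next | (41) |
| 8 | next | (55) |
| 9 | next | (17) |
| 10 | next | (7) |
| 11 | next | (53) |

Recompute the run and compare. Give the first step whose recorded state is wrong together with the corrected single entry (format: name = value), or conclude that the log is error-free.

no error

Recomputing the run from the initial state:
step 1: x = 53
step 2: x = 13
step 3: x = 65
step 4: x = 37
step 5: x = 47
step 6: x = 1
step 7: x = 41
step 8: x = 55
step 9: x = 17
step 10: x = 7
step 11: x = 53
This matches the log at every step.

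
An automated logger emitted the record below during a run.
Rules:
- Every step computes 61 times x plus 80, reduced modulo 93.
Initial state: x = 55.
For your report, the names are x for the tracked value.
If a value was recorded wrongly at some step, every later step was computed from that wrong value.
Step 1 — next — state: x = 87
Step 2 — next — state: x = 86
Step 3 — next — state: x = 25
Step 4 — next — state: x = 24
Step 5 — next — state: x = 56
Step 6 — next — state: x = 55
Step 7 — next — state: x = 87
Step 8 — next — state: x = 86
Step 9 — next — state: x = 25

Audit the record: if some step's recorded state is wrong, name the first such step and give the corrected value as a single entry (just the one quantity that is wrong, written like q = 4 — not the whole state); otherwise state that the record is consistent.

Recomputing the run from the initial state:
step 1: x = 87
step 2: x = 86
step 3: x = 25
step 4: x = 24
step 5: x = 56
step 6: x = 55
step 7: x = 87
step 8: x = 86
step 9: x = 25
This matches the record at every step.

no error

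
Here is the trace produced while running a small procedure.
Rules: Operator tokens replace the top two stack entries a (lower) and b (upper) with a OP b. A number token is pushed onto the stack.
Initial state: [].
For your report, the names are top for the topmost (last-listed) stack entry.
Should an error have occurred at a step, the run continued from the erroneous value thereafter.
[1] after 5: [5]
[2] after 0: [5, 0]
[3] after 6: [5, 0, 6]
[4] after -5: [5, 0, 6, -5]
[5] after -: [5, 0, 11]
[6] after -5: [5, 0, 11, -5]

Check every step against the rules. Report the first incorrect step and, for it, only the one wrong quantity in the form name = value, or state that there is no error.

Recomputing the run from the initial state:
step 1: [5]
step 2: [5, 0]
step 3: [5, 0, 6]
step 4: [5, 0, 6, -5]
step 5: [5, 0, 11]
step 6: [5, 0, 11, -5]
This matches the trace at every step.

no error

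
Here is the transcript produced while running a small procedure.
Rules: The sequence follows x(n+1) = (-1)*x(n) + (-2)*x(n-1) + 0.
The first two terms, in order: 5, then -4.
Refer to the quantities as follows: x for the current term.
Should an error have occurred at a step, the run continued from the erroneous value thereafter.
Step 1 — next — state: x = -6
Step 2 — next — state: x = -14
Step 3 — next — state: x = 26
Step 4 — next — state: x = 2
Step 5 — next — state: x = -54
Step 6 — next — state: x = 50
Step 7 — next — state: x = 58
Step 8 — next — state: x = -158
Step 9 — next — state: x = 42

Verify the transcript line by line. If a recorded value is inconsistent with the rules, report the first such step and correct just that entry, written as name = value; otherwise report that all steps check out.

Step 1: x = -1*(-4) + (-2)*(5) + (0) = -6 — no discrepancy.
Step 2: x = -1*(-6) + (-2)*(-4) + (0) = 14 — the entry is off here.
The earliest wrong entry is at step 2: it should read x = 14.

step 2, x = 14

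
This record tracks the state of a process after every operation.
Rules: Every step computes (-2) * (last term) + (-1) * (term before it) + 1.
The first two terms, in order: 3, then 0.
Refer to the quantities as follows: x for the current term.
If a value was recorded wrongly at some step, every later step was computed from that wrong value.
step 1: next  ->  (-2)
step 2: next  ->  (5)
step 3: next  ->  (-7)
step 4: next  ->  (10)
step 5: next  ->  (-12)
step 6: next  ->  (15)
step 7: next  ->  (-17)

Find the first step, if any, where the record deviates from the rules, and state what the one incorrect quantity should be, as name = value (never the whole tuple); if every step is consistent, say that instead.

1. x = -2*(0) + (-1)*(3) + (1) = -2 (same as recorded)
2. x = -2*(-2) + (-1)*(0) + (1) = 5 (agrees with the record)
3. x = -2*(5) + (-1)*(-2) + (1) = -7 (no discrepancy)
4. x = -2*(-7) + (-1)*(5) + (1) = 10 (verified)
5. x = -2*(10) + (-1)*(-7) + (1) = -12 (no discrepancy)
6. x = -2*(-12) + (-1)*(10) + (1) = 15 (confirmed correct)
7. x = -2*(15) + (-1)*(-12) + (1) = -17 (consistent with the record)
Nothing is out of place; the run is error-free.

no error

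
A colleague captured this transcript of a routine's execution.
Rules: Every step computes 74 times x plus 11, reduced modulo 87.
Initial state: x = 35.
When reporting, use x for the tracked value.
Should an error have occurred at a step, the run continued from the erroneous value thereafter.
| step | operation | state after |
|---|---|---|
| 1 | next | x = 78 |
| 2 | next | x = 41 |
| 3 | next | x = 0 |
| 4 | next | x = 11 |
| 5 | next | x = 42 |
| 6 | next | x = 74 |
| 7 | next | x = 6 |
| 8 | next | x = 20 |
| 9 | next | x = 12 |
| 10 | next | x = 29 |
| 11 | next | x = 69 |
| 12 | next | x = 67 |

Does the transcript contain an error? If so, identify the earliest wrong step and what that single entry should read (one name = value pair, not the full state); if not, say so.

step 12, x = 71

Step 1: x = (74*35 + 11) mod 87 = 78 — exactly as logged.
Step 2: x = (74*78 + 11) mod 87 = 41 — exactly as logged.
Step 3: x = (74*41 + 11) mod 87 = 0 — confirmed correct.
Step 4: x = (74*0 + 11) mod 87 = 11 — verified.
Step 5: x = (74*11 + 11) mod 87 = 42 — matches.
Step 6: x = (74*42 + 11) mod 87 = 74 — same as recorded.
Step 7: x = (74*74 + 11) mod 87 = 6 — same as recorded.
Step 8: x = (74*6 + 11) mod 87 = 20 — exactly as logged.
Step 9: x = (74*20 + 11) mod 87 = 12 — verified.
Step 10: x = (74*12 + 11) mod 87 = 29 — exactly as logged.
Step 11: x = (74*29 + 11) mod 87 = 69 — checks out.
Step 12: x = (74*69 + 11) mod 87 = 71 — the transcript disagrees here.
First deviation found at step 12; the corrected entry is x = 71.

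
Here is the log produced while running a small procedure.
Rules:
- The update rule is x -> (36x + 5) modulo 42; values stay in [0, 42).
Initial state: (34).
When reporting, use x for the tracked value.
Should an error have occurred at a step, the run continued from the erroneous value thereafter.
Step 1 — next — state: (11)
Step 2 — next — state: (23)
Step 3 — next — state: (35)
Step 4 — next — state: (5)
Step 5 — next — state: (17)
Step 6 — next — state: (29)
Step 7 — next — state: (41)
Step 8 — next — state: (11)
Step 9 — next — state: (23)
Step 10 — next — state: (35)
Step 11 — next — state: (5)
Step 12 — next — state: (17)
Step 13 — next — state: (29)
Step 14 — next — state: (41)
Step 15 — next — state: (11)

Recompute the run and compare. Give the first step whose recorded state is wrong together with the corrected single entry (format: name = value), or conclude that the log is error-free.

step 1: x = (36*34 + 5) mod 42 = 11 -> agrees with the log
step 2: x = (36*11 + 5) mod 42 = 23 -> agrees with the log
step 3: x = (36*23 + 5) mod 42 = 35 -> in agreement
step 4: x = (36*35 + 5) mod 42 = 5 -> no discrepancy
step 5: x = (36*5 + 5) mod 42 = 17 -> in agreement
step 6: x = (36*17 + 5) mod 42 = 29 -> confirmed correct
step 7: x = (36*29 + 5) mod 42 = 41 -> exactly as logged
step 8: x = (36*41 + 5) mod 42 = 11 -> no discrepancy
step 9: x = (36*11 + 5) mod 42 = 23 -> exactly as logged
step 10: x = (36*23 + 5) mod 42 = 35 -> verified
step 11: x = (36*35 + 5) mod 42 = 5 -> matches
step 12: x = (36*5 + 5) mod 42 = 17 -> same as recorded
step 13: x = (36*17 + 5) mod 42 = 29 -> verified
step 14: x = (36*29 + 5) mod 42 = 41 -> agrees with the log
step 15: x = (36*41 + 5) mod 42 = 11 -> in agreement
Each recorded entry agrees with the recomputation.

no error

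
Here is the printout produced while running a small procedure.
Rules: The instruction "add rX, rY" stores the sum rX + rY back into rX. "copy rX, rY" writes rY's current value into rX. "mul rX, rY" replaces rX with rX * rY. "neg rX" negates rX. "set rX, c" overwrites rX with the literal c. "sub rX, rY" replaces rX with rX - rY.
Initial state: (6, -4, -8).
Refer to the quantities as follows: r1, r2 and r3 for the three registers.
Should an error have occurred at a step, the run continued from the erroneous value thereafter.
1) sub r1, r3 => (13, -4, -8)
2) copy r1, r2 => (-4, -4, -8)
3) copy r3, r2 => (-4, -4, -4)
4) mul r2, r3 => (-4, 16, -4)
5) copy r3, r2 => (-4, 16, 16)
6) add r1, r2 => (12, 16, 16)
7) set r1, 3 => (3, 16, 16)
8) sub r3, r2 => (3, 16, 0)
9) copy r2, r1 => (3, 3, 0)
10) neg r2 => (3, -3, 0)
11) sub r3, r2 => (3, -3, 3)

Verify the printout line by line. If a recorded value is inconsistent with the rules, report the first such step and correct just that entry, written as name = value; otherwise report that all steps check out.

step 1, r1 = 14

1. r1 = 6 - -8 = 14 (the entry is off here)
First deviation found at step 1; the corrected entry is r1 = 14.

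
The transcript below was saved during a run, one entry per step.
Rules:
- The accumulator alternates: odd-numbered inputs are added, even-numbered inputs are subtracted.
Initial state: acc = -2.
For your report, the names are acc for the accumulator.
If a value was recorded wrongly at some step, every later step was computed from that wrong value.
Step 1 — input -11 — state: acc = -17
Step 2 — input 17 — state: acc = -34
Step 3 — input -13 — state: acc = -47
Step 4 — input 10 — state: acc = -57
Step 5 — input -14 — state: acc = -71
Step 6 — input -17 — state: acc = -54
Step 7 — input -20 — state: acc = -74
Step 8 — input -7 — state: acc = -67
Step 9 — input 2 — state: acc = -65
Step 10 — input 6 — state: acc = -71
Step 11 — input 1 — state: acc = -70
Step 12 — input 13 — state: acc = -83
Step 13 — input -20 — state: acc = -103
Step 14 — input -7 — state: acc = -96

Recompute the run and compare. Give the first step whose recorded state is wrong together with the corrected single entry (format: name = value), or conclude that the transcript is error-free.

step 1: acc = -2 + -11 = -13 -> this is not what the transcript shows
That makes step 1 the first incorrect line — acc = -13 is what it should show.

step 1, acc = -13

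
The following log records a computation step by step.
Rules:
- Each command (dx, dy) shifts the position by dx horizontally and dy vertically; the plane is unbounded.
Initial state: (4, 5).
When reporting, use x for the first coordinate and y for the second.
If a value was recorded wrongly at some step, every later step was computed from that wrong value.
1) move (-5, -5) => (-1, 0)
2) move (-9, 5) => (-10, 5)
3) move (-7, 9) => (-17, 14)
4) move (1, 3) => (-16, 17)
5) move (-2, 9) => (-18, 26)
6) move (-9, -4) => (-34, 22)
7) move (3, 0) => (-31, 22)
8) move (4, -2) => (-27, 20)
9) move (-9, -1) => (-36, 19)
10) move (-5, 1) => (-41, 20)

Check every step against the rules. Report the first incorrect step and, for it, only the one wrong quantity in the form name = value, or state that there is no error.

step 1: x = 4 + (-5) = -1, y = 5 + (-5) = 0 -> agrees with the log
step 2: x = -1 + (-9) = -10, y = 0 + (5) = 5 -> confirmed correct
step 3: x = -10 + (-7) = -17, y = 5 + (9) = 14 -> same as recorded
step 4: x = -17 + (1) = -16, y = 14 + (3) = 17 -> in agreement
step 5: x = -16 + (-2) = -18, y = 17 + (9) = 26 -> confirmed correct
step 6: x = -18 + (-9) = -27, y = 26 + (-4) = 22 -> not what was recorded
That makes step 6 the first incorrect line — x = -27 is what it should show.

step 6, x = -27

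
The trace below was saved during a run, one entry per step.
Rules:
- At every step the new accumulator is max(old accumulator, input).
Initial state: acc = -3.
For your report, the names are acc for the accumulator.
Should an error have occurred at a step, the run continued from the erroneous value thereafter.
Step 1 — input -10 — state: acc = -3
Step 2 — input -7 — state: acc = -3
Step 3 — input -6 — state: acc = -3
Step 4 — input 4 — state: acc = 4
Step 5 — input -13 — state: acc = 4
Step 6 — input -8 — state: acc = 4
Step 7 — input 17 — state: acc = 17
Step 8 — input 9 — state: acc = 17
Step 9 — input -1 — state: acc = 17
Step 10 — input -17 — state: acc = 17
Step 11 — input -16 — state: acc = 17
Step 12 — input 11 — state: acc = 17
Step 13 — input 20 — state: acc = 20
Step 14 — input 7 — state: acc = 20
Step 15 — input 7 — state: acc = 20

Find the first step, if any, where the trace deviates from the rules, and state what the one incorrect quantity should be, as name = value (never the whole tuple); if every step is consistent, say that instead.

step 1: acc = max(-3, -10) = -3 -> same as recorded
step 2: acc = max(-3, -7) = -3 -> same as recorded
step 3: acc = max(-3, -6) = -3 -> exactly as logged
step 4: acc = max(-3, 4) = 4 -> verified
step 5: acc = max(4, -13) = 4 -> in agreement
step 6: acc = max(4, -8) = 4 -> checks out
step 7: acc = max(4, 17) = 17 -> confirmed correct
step 8: acc = max(17, 9) = 17 -> no discrepancy
step 9: acc = max(17, -1) = 17 -> agrees with the trace
step 10: acc = max(17, -17) = 17 -> confirmed correct
step 11: acc = max(17, -16) = 17 -> in agreement
step 12: acc = max(17, 11) = 17 -> no discrepancy
step 13: acc = max(17, 20) = 20 -> in agreement
step 14: acc = max(20, 7) = 20 -> verified
step 15: acc = max(20, 7) = 20 -> matches
No step deviates from the rules.

no error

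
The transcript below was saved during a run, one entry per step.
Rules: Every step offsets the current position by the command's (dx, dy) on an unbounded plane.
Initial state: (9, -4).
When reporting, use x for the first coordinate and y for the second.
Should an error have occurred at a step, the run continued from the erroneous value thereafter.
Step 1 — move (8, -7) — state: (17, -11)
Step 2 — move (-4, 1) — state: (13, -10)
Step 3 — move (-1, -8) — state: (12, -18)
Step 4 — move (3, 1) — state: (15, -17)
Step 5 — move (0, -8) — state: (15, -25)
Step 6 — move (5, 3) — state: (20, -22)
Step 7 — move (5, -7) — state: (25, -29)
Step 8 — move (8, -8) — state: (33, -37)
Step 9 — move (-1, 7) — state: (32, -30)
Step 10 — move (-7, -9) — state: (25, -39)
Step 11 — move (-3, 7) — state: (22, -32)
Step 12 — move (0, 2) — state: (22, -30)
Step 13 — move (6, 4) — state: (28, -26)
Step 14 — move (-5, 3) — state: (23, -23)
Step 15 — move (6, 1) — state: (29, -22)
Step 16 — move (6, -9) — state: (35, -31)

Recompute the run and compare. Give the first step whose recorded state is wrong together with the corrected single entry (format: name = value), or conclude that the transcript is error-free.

Recomputing the run from the initial state:
step 1: x = 17, y = -11
step 2: x = 13, y = -10
step 3: x = 12, y = -18
step 4: x = 15, y = -17
step 5: x = 15, y = -25
step 6: x = 20, y = -22
step 7: x = 25, y = -29
step 8: x = 33, y = -37
step 9: x = 32, y = -30
step 10: x = 25, y = -39
step 11: x = 22, y = -32
step 12: x = 22, y = -30
step 13: x = 28, y = -26
step 14: x = 23, y = -23
step 15: x = 29, y = -22
step 16: x = 35, y = -31
This matches the transcript at every step.

no error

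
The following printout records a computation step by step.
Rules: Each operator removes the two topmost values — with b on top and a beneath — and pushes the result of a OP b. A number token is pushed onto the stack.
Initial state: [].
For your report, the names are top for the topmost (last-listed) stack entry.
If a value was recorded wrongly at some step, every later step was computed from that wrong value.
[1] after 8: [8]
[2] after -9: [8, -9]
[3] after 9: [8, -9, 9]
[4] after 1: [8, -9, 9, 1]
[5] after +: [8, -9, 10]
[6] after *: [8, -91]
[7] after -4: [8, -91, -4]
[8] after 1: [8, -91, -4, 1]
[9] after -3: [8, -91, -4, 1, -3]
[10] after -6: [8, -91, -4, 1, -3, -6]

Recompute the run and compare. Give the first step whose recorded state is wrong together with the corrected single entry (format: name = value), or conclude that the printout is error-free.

1. push 8: top = 8 (agrees with the printout)
2. push -9: top = -9 (no discrepancy)
3. push 9: top = 9 (matches)
4. push 1: top = 1 (verified)
5. 9 + 1 = 10 (exactly as logged)
6. -9 * 10 = -90 (first mismatch against the printout)
Step 6 is the first one off; corrected, top = -90.

step 6, top = -90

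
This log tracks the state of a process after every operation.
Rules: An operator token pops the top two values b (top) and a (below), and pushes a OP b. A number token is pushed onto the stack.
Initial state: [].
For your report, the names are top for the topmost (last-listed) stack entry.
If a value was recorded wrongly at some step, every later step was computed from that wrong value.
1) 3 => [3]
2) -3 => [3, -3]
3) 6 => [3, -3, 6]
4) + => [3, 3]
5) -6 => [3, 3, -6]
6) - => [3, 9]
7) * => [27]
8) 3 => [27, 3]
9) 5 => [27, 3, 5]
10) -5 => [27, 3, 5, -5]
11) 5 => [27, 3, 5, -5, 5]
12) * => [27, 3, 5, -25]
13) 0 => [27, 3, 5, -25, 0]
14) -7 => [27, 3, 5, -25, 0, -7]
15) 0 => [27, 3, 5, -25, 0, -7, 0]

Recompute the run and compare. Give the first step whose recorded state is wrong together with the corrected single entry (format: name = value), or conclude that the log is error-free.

no error

Step 1: push 3: top = 3 — matches.
Step 2: push -3: top = -3 — in agreement.
Step 3: push 6: top = 6 — same as recorded.
Step 4: -3 + 6 = 3 — in agreement.
Step 5: push -6: top = -6 — matches.
Step 6: 3 - -6 = 9 — exactly as logged.
Step 7: 3 * 9 = 27 — matches.
Step 8: push 3: top = 3 — in agreement.
Step 9: push 5: top = 5 — no discrepancy.
Step 10: push -5: top = -5 — consistent with the log.
Step 11: push 5: top = 5 — consistent with the log.
Step 12: -5 * 5 = -25 — consistent with the log.
Step 13: push 0: top = 0 — same as recorded.
Step 14: push -7: top = -7 — in agreement.
Step 15: push 0: top = 0 — matches.
Every step is consistent.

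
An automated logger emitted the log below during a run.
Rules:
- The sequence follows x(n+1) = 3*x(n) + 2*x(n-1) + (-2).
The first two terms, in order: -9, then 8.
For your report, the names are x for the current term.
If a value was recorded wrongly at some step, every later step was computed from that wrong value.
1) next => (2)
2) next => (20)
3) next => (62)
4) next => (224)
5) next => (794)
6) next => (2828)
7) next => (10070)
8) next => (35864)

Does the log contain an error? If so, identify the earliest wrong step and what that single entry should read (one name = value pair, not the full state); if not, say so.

Recomputing the run from the initial state:
step 1: x = 4
step 2: x = 26
step 3: x = 84
step 4: x = 302
step 5: x = 1072
step 6: x = 3818
step 7: x = 13596
step 8: x = 48422
The first disagreement with the log is at step 1, where the value should be x = 4.

step 1, x = 4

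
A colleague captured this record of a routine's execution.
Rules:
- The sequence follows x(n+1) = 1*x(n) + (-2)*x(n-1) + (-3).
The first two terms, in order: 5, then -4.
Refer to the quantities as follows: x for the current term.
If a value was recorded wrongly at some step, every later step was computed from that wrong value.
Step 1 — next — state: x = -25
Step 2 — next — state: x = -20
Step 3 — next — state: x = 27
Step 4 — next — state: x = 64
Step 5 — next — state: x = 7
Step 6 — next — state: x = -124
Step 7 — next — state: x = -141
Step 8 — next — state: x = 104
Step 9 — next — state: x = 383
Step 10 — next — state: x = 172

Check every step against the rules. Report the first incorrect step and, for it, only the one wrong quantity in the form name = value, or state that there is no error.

step 1, x = -17

Recomputing the run from the initial state:
step 1: x = -17
step 2: x = -12
step 3: x = 19
step 4: x = 40
step 5: x = -1
step 6: x = -84
step 7: x = -85
step 8: x = 80
step 9: x = 247
step 10: x = 84
The first disagreement with the record is at step 1, where the value should be x = -17.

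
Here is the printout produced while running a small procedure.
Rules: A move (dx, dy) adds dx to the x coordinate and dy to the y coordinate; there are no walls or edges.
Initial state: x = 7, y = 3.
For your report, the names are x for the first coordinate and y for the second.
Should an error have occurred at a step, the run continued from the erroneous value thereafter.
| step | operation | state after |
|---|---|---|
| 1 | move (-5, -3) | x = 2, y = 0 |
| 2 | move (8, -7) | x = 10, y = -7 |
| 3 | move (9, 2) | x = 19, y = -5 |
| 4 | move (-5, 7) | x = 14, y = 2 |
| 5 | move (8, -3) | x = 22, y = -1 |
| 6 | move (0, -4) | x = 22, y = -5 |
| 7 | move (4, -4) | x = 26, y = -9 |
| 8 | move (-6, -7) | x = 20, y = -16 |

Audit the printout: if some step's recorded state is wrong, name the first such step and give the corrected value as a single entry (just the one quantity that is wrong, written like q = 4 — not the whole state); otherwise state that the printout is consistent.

step 1: x = 7 + (-5) = 2, y = 3 + (-3) = 0 -> matches
step 2: x = 2 + (8) = 10, y = 0 + (-7) = -7 -> no discrepancy
step 3: x = 10 + (9) = 19, y = -7 + (2) = -5 -> checks out
step 4: x = 19 + (-5) = 14, y = -5 + (7) = 2 -> matches
step 5: x = 14 + (8) = 22, y = 2 + (-3) = -1 -> in agreement
step 6: x = 22 + (0) = 22, y = -1 + (-4) = -5 -> same as recorded
step 7: x = 22 + (4) = 26, y = -5 + (-4) = -9 -> agrees with the printout
step 8: x = 26 + (-6) = 20, y = -9 + (-7) = -16 -> matches
All entries verified; no error found.

no error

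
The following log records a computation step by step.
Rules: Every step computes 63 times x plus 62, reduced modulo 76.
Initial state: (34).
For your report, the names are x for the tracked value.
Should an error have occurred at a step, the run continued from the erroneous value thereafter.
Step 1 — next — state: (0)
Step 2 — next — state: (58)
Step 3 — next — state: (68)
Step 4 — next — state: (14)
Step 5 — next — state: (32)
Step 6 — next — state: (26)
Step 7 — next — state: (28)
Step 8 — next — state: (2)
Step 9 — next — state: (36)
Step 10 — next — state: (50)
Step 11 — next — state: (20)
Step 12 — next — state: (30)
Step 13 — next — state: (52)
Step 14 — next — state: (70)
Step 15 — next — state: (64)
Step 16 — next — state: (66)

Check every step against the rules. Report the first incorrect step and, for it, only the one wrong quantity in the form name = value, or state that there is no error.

Step 1: x = (63*34 + 62) mod 76 = 0 — consistent with the log.
Step 2: x = (63*0 + 62) mod 76 = 62 — this is not what the log shows.
First deviation found at step 2; the corrected entry is x = 62.

step 2, x = 62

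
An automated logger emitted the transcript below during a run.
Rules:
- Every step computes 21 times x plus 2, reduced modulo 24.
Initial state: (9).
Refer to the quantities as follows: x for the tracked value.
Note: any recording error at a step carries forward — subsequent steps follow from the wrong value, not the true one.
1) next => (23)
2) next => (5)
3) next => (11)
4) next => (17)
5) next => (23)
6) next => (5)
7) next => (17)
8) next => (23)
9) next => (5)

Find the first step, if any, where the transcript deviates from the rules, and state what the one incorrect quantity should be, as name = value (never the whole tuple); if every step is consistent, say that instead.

Recomputing the run from the initial state:
step 1: x = 23
step 2: x = 5
step 3: x = 11
step 4: x = 17
step 5: x = 23
step 6: x = 5
step 7: x = 11
step 8: x = 17
step 9: x = 23
The first disagreement with the transcript is at step 7, where the value should be x = 11.

step 7, x = 11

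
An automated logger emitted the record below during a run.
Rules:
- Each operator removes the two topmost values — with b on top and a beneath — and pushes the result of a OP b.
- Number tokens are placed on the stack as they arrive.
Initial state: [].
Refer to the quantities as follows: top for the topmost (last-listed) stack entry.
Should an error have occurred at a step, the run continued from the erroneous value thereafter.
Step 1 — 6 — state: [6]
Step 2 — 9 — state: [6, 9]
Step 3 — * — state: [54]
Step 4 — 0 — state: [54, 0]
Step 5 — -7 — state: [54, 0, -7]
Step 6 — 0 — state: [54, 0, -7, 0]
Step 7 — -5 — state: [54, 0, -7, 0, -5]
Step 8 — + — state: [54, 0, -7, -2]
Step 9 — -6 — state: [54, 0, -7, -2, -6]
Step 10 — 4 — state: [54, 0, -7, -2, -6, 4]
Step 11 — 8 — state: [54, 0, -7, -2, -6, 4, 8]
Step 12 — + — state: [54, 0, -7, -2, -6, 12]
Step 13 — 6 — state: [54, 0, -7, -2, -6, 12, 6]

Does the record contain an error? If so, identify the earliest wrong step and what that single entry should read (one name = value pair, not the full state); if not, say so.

1. push 6: top = 6 (same as recorded)
2. push 9: top = 9 (exactly as logged)
3. 6 * 9 = 54 (no discrepancy)
4. push 0: top = 0 (checks out)
5. push -7: top = -7 (same as recorded)
6. push 0: top = 0 (in agreement)
7. push -5: top = -5 (no discrepancy)
8. 0 + -5 = -5 (this is not what the record shows)
The audit stops at step 8: the recorded entry is wrong and should be top = -5.

step 8, top = -5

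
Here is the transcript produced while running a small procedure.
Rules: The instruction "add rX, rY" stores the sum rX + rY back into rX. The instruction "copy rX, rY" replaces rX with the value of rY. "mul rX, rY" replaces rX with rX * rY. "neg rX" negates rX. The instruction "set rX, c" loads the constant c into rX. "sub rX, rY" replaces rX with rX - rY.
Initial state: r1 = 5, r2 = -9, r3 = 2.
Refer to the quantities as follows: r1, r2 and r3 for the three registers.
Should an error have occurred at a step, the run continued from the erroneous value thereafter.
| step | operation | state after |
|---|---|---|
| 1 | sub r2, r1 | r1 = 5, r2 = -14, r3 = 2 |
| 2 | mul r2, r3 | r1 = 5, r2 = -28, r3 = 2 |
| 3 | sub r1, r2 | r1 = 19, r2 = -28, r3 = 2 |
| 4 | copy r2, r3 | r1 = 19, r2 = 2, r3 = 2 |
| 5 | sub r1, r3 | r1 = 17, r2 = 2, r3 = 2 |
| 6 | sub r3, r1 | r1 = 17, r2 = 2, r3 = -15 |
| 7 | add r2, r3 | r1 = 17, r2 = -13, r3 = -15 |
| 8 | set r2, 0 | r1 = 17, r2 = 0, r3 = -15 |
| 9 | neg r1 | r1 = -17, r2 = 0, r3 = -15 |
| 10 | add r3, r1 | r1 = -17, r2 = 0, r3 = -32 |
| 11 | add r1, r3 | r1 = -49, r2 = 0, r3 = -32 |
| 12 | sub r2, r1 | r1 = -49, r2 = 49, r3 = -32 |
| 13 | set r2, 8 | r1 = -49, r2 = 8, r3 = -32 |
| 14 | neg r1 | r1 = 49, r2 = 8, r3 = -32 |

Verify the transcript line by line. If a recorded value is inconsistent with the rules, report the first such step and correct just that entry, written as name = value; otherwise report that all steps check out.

step 3, r1 = 33

Recomputing the run from the initial state:
step 1: r1 = 5, r2 = -14, r3 = 2
step 2: r1 = 5, r2 = -28, r3 = 2
step 3: r1 = 33, r2 = -28, r3 = 2
step 4: r1 = 33, r2 = 2, r3 = 2
step 5: r1 = 31, r2 = 2, r3 = 2
step 6: r1 = 31, r2 = 2, r3 = -29
step 7: r1 = 31, r2 = -27, r3 = -29
step 8: r1 = 31, r2 = 0, r3 = -29
step 9: r1 = -31, r2 = 0, r3 = -29
step 10: r1 = -31, r2 = 0, r3 = -60
step 11: r1 = -91, r2 = 0, r3 = -60
step 12: r1 = -91, r2 = 91, r3 = -60
step 13: r1 = -91, r2 = 8, r3 = -60
step 14: r1 = 91, r2 = 8, r3 = -60
The first disagreement with the transcript is at step 3, where the value should be r1 = 33.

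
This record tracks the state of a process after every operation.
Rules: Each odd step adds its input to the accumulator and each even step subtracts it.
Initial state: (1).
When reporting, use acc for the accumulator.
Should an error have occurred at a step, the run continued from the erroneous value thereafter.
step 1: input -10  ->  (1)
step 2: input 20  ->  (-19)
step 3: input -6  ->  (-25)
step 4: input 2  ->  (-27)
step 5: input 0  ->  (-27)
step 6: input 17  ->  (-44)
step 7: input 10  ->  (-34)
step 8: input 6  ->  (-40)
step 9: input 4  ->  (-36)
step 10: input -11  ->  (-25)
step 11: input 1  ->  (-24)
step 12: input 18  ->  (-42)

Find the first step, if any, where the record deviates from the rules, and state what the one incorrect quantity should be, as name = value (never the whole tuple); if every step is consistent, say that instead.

step 1, acc = -9

1. acc = 1 + -10 = -9 (a discrepancy with the record)
The audit stops at step 1: the recorded entry is wrong and should be acc = -9.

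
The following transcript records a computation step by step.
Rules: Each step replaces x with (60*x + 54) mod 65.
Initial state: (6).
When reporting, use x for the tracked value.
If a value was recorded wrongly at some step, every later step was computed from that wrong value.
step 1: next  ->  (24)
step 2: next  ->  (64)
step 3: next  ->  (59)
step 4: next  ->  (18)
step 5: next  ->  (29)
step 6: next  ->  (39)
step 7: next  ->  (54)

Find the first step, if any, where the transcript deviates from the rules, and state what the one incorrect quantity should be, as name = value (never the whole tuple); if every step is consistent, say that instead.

step 4, x = 19

Recomputing the run from the initial state:
step 1: x = 24
step 2: x = 64
step 3: x = 59
step 4: x = 19
step 5: x = 24
step 6: x = 64
step 7: x = 59
The first disagreement with the transcript is at step 4, where the value should be x = 19.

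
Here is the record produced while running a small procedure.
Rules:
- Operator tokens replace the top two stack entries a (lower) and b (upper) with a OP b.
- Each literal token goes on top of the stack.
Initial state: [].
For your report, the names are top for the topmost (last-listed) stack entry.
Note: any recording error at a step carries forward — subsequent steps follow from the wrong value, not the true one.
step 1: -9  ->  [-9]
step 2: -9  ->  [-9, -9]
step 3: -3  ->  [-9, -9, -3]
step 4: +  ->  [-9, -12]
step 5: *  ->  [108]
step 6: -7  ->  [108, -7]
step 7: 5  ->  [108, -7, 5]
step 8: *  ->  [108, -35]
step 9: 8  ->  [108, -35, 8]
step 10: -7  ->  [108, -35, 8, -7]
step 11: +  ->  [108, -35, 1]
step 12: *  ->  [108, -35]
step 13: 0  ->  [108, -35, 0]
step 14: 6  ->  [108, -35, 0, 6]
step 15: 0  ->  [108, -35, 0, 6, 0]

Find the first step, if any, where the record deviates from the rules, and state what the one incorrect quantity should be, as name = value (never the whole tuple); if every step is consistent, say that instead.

no error

step 1: push -9: top = -9 -> in agreement
step 2: push -9: top = -9 -> in agreement
step 3: push -3: top = -3 -> matches
step 4: -9 + -3 = -12 -> matches
step 5: -9 * -12 = 108 -> consistent with the record
step 6: push -7: top = -7 -> consistent with the record
step 7: push 5: top = 5 -> same as recorded
step 8: -7 * 5 = -35 -> checks out
step 9: push 8: top = 8 -> same as recorded
step 10: push -7: top = -7 -> same as recorded
step 11: 8 + -7 = 1 -> matches
step 12: -35 * 1 = -35 -> no discrepancy
step 13: push 0: top = 0 -> verified
step 14: push 6: top = 6 -> same as recorded
step 15: push 0: top = 0 -> in agreement
The recomputation confirms every line.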